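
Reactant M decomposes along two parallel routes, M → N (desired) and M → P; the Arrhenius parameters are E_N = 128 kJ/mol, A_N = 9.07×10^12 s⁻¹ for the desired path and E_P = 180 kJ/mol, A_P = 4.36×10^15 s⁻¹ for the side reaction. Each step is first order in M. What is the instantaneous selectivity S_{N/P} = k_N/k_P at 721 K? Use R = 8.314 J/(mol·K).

With equal orders, S_{N/P} = k_N/k_P = (A_N/A_P)·exp[(E_P−E_N)/(RT)].
(E_P−E_N)/(RT) = (180−128)×10³/(8.314×721) = 52000/5994 = 8.675.
k_N/k_P = (9.07×10^12/4.36×10^15)·exp(8.675) = 0.002080 × 5853 = 12.2.
Since E_N < E_P, lowering the temperature improves selectivity toward N.

12.2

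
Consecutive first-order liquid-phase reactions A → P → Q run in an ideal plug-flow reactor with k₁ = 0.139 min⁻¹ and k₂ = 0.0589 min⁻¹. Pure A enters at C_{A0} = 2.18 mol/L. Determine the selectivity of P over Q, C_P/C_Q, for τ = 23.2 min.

0.637

The intermediate concentration in a first-order A→B→C sequence is C_P = k₁C_{A0}(e^(−k₁τ) − e^(−k₂τ))/(k₂−k₁).
e^(−k₁τ) = e^(−0.139×23.2) = e^(−3.225) = 0.03976; e^(−k₂τ) = e^(−1.366) = 0.2550.
C_P = 0.139×2.18/(0.0589−0.139) × (0.03976−0.2550) = (-3.783)×(-0.2152) = 0.8143 mol/L.
C_A = C_{A0}e^(−k₁τ) = 0.08668 mol/L, so C_Q = C_{A0}−C_A−C_P = 1.279 mol/L; C_P/C_Q = 0.637.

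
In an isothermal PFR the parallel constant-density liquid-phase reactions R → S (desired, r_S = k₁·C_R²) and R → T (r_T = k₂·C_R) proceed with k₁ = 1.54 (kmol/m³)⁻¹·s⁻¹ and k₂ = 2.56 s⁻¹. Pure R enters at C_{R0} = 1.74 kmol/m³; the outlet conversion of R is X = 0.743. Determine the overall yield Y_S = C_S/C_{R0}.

0.286

C_R = C_{R0}(1−X) = 0.4472 kmol/m³.
Along a PFR/batch, dC_T/dC_R = −r_T/(r_S+r_T) = −k₂/(k₂+k₁·C_R).
Integrating from C_{R0} to C_R: C_T = (2.56/1.54)·ln[(2.56+1.54·1.74)/(2.56+1.54·0.447)] = 1.662·ln(5.240/3.249) = 0.7946 kmol/m³.
Then C_S = (C_{R0}−C_R) − C_T = 1.293 − 0.7946 = 0.4982 kmol/m³.
Y_S = C_S/C_{R0} = 0.4982/1.74 = 0.286.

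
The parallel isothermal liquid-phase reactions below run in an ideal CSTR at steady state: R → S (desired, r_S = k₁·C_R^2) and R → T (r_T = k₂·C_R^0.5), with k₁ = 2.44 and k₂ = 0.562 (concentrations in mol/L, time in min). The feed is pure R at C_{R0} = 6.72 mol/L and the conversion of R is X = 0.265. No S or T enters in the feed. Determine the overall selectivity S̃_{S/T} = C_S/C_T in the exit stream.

Exit C_R = C_{R0}(1−X) = 6.72×0.735 = 4.939 mol/L.
In a CSTR the entire volume is at exit conditions, so r_S = 2.44×4.939^2 = 59.53 and r_T = 0.562×4.939^0.5 = 1.249.
Overall selectivity = C_S/C_T = r_Sτ/(r_Tτ) = r_S/r_T = 47.7.

47.7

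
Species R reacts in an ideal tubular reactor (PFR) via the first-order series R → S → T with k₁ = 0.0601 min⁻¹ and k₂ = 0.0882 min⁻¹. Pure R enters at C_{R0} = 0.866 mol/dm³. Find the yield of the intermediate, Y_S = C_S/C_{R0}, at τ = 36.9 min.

0.150

The intermediate concentration in a first-order A→B→C sequence is C_S = k₁C_{R0}(e^(−k₁τ) − e^(−k₂τ))/(k₂−k₁).
e^(−k₁τ) = e^(−0.0601×36.9) = e^(−2.218) = 0.1089; e^(−k₂τ) = e^(−3.255) = 0.03860.
C_S = 0.0601×0.866/(0.0882−0.0601) × (0.1089−0.03860) = 1.852×0.07026 = 0.1301 mol/dm³.
Y_S = C_S/C_{R0} = 0.1301/0.866 = 0.150.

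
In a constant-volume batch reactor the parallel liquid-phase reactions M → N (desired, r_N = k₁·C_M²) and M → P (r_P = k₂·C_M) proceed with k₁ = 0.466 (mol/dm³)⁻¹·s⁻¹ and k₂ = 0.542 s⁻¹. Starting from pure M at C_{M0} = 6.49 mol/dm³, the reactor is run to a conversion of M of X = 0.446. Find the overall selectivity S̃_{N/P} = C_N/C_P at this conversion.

C_M = C_{M0}(1−X) = 3.595 mol/dm³.
Along a PFR/batch, dC_P/dC_M = −r_P/(r_N+r_P) = −k₂/(k₂+k₁·C_M).
Integrating from C_{M0} to C_M: C_P = (0.542/0.466)·ln[(0.542+0.466·6.49)/(0.542+0.466·3.60)] = 1.163·ln(3.566/2.217) = 0.5527 mol/dm³.
Then C_N = (C_{M0}−C_M) − C_P = 2.895 − 0.5527 = 2.342 mol/dm³.
S̃_{N/P} = C_N/C_P = 2.342/0.5527 = 4.24.

4.24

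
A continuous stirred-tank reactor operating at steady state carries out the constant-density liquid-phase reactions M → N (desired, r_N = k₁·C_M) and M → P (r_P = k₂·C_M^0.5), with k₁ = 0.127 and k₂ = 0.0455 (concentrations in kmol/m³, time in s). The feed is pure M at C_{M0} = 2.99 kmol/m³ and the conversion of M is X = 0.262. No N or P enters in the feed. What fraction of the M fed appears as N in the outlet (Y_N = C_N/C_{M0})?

Exit C_M = C_{M0}(1−X) = 2.99×0.738 = 2.207 kmol/m³.
Rates in a CSTR are evaluated at the outlet concentration: r_N = 0.127×2.207 = 0.2802, r_P = 0.0455×2.207^0.5 = 0.06759.
Fraction of consumed M going to N: r_N/(r_N+r_P) = 0.8057.
C_N = 0.8057·C_{M0}·X = 0.8057×2.99×0.262 = 0.631 kmol/m³; Y_N = C_N/C_{M0} = 0.211.

0.211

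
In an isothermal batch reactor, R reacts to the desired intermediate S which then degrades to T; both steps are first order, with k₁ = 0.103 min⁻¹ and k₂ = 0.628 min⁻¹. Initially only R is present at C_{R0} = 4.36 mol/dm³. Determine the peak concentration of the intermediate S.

For a first-order series the maximum intermediate yield is C_{S,max}/C_{R0} = (k₁/k₂)^[k₂/(k₂−k₁)].
= (0.103/0.628)^(0.628/(0.628−0.103)) = (0.1640)^(1.196) = 0.1150.
C_{S,max} = 0.1150×4.36 = 0.502 mol/dm³.

0.502 mol/dm³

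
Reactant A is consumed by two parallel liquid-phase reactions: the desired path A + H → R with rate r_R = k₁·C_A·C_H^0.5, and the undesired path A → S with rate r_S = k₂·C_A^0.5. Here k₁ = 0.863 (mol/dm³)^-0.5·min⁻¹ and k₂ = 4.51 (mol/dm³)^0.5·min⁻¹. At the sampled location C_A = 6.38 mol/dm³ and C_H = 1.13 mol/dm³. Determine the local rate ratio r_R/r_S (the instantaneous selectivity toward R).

0.514

S_{R/S} = r_R/r_S = (k₁·C_A·C_H^0.5)/(k₂·C_A^0.5) = (k₁/k₂)·C_A^0.5·C_H^0.5.
= (0.863×6.380×1.130^0.5) / (4.51×6.380^0.5) = 5.853/11.39 = 0.514.
Since the desired path is higher order in A, keeping C_A high (PFR or concentrated feed) favours R.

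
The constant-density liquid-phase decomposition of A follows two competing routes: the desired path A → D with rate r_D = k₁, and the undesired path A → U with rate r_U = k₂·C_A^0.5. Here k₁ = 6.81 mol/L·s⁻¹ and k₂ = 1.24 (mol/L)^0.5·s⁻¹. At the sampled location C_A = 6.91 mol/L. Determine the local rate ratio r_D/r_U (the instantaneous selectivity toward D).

S_{D/U} = r_D/r_U = (k₁)/(k₂·C_A^0.5) = (k₁/k₂)·C_A^-0.5.
= (6.81) / (1.24×6.910^0.5) = 6.810/3.260 = 2.09.

2.09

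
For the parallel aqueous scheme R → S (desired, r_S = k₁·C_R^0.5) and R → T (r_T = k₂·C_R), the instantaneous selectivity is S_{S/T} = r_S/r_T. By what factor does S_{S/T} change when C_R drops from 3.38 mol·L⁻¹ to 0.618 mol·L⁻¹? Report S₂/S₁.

2.34

S_{S/T} = (k₁/k₂)·C_R^-0.5, so S₂/S₁ = (C_{R,2}/C_{R,1})^-0.5.
= (0.618/3.38)^(-0.5) = (0.1828)^(-0.5) = 2.34.
Selectivity toward S rises as C_R falls — low-concentration operation is favoured.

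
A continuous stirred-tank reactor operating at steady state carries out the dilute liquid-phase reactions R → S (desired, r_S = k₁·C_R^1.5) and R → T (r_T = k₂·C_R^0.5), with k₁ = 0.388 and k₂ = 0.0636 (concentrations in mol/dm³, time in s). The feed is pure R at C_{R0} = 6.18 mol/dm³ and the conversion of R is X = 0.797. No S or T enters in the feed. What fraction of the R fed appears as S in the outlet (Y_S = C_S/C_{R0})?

0.705

Exit C_R = C_{R0}(1−X) = 6.18×0.203 = 1.255 mol/dm³.
A CSTR operates uniformly at the exit composition, giving r_S = 0.5452 and r_T = 0.07124 (each k·C_R^n at C_R = 1.255).
Fraction of consumed R going to S: r_S/(r_S+r_T) = 0.8844.
C_S = 0.8844·C_{R0}·X = 0.8844×6.18×0.797 = 4.36 mol/dm³; Y_S = C_S/C_{R0} = 0.705.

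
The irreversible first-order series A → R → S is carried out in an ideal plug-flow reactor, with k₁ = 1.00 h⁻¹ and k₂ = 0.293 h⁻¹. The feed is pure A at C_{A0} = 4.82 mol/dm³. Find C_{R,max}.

2.90 mol/dm³

For a first-order series the maximum intermediate yield is C_{R,max}/C_{A0} = (k₁/k₂)^[k₂/(k₂−k₁)].
= (1.00/0.293)^(0.293/(0.293−1.00)) = (3.413)^(-0.4144) = 0.6013.
C_{R,max} = 0.6013×4.82 = 2.90 mol/dm³.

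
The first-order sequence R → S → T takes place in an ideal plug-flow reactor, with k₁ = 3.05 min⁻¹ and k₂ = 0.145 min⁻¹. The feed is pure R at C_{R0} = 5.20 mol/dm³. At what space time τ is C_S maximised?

For first-order series the maximum of C_S occurs at τ_opt = ln(k₂/k₁)/(k₂−k₁).
= ln(0.145/3.05)/(0.145−3.05) = ln(0.04754)/-2.905 = -3.046/-2.905 = 1.05 min.

1.05 min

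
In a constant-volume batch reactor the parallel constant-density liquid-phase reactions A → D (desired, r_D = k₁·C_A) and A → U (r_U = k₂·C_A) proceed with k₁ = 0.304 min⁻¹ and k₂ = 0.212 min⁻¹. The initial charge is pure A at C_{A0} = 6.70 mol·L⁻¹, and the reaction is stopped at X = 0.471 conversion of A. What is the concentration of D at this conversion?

C_A = C_{A0}(1−X) = 3.544 mol·L⁻¹.
Both paths are first order in A, so the instantaneous fraction to D is constant: dC_D/d(−C_A) = k₁/(k₁+k₂) = 0.5891.
C_D = 0.5891·(C_{A0}−C_A) = 0.5891×3.156 = 1.86 mol·L⁻¹.

1.86 mol·L⁻¹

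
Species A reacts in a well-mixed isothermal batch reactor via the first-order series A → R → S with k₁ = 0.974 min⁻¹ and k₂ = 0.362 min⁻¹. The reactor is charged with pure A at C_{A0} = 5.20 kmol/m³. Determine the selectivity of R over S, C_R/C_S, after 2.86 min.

The intermediate concentration in a first-order A→B→C sequence is C_R = k₁C_{A0}(e^(−k₁t) − e^(−k₂t))/(k₂−k₁).
e^(−k₁t) = e^(−0.974×2.86) = e^(−2.786) = 0.06169; e^(−k₂t) = e^(−1.035) = 0.3551.
C_R = 0.974×5.20/(0.362−0.974) × (0.06169−0.3551) = (-8.276)×(-0.2934) = 2.428 kmol/m³.
C_A = C_{A0}e^(−k₁t) = 0.3208 kmol/m³, so C_S = C_{A0}−C_A−C_R = 2.451 kmol/m³; C_R/C_S = 0.991.

0.991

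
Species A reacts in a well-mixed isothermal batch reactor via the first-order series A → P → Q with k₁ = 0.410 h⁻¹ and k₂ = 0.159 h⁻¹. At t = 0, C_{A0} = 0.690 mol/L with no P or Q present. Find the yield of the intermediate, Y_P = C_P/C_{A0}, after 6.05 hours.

0.488

The intermediate concentration in a first-order A→B→C sequence is C_P = k₁C_{A0}(e^(−k₁t) − e^(−k₂t))/(k₂−k₁).
e^(−k₁t) = e^(−0.410×6.05) = e^(−2.480) = 0.08370; e^(−k₂t) = e^(−0.9619) = 0.3821.
C_P = 0.410×0.690/(0.159−0.410) × (0.08370−0.3821) = (-1.127)×(-0.2984) = 0.3364 mol/L.
Y_P = C_P/C_{A0} = 0.3364/0.690 = 0.488.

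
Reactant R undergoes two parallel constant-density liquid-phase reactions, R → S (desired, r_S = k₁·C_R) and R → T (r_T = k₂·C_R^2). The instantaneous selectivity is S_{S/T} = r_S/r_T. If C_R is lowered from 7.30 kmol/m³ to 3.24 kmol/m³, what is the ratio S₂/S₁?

2.25

S_{S/T} = (k₁/k₂)·C_R⁻¹, so S₂/S₁ = (C_{R,2}/C_{R,1})⁻¹.
= 7.30/3.24 = 2.25.
Selectivity toward S rises as C_R falls — low-concentration operation is favoured.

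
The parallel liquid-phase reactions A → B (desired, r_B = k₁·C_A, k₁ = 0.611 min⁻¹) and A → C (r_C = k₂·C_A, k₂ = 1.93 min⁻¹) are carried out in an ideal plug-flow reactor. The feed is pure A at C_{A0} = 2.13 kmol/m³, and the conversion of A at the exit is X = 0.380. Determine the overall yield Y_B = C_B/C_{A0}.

C_A = C_{A0}(1−X) = 1.321 kmol/m³.
Both paths are first order in A, so the instantaneous fraction to B is constant: dC_B/d(−C_A) = k₁/(k₁+k₂) = 0.2405.
C_B = 0.2405·(C_{A0}−C_A) = 0.2405×0.8094 = 0.195 kmol/m³.
Y_B = C_B/C_{A0} = 0.1946/2.13 = 0.0914.

0.0914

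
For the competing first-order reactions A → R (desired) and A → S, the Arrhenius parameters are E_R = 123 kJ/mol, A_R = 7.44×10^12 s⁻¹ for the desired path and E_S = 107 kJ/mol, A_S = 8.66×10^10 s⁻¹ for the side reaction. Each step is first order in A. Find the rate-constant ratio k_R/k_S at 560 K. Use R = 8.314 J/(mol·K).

k_R/k_S = (A_R/A_S)·exp[−(E_R−E_S)/(RT)] = (A_R/A_S)·exp[(E_S−E_R)/(RT)].
(E_S−E_R)/(RT) = (107−123)×10³/(8.314×560) = -16000/4656 = -3.437.
k_R/k_S = (7.44×10^12/8.66×10^10)·exp(-3.437) = 85.91 × 0.03218 = 2.76.

2.76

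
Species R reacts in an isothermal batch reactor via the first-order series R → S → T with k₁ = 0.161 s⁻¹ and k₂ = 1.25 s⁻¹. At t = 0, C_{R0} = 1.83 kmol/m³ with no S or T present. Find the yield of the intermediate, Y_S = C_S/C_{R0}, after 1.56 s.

0.0940

Solving the coupled first-order balances gives C_S(t) = [k₁/(k₂−k₁)]·C_{R0}·(e^(−k₁t) − e^(−k₂t)).
e^(−k₁t) = e^(−0.161×1.56) = e^(−0.2512) = 0.7779; e^(−k₂t) = e^(−1.950) = 0.1423.
C_S = 0.161×1.83/(1.25−0.161) × (0.7779−0.1423) = 0.2706×0.6356 = 0.1720 kmol/m³.
Y_S = C_S/C_{R0} = 0.1720/1.83 = 0.0940.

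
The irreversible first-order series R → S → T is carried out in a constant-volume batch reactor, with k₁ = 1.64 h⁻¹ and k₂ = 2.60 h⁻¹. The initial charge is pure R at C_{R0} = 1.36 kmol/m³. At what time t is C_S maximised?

For first-order series the maximum of C_S occurs at t_opt = ln(k₂/k₁)/(k₂−k₁).
= ln(2.60/1.64)/(2.60−1.64) = ln(1.585)/0.9600 = 0.4608/0.9600 = 0.480 h.

0.480 h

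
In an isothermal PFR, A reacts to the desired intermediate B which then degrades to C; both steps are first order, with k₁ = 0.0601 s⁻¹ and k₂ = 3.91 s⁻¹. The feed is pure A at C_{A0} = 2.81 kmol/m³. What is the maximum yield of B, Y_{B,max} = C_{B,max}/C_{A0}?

0.0144

For a first-order series the maximum intermediate yield is C_{B,max}/C_{A0} = (k₁/k₂)^[k₂/(k₂−k₁)].
= (0.0601/3.91)^(3.91/(3.91−0.0601)) = (0.01537)^(1.016) = 0.01440.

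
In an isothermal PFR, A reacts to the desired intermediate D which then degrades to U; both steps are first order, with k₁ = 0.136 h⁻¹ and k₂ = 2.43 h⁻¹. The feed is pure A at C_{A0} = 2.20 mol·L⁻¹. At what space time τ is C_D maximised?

Setting dC_D/dτ = 0 gives τ_opt = ln(k₂/k₁)/(k₂−k₁).
= ln(2.43/0.136)/(2.43−0.136) = ln(17.87)/2.294 = 2.883/2.294 = 1.26 h.

1.26 h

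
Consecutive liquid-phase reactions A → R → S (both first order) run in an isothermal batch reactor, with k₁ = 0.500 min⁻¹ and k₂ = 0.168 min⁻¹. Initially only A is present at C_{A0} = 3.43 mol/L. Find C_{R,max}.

At the optimum, C_{R,max}/C_{A0} = (k₁/k₂)^[k₂/(k₂−k₁)].
= (0.500/0.168)^(0.168/(0.168−0.500)) = (2.976)^(-0.5060) = 0.5759.
C_{R,max} = 0.5759×3.43 = 1.98 mol/L.

1.98 mol/L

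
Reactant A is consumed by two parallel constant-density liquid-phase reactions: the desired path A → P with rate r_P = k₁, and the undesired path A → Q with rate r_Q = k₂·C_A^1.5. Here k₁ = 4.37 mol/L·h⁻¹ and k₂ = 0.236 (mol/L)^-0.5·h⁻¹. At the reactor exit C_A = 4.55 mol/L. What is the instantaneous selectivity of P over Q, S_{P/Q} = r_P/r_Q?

S_{P/Q} = r_P/r_Q = (k₁)/(k₂·C_A^1.5) = (k₁/k₂)·C_A^-1.5.
= (4.37) / (0.236×4.550^1.5) = 4.370/2.290 = 1.91.
The undesired path is higher order in A, so low C_A (CSTR or dilute feed) favours P.

1.91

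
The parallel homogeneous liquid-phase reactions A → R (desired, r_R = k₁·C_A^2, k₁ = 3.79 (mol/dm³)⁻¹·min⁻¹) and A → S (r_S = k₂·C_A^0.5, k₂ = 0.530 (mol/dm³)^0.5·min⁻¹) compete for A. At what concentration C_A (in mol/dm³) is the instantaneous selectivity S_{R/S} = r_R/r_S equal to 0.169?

0.0824 mol/dm³

S_{R/S} = (k₁/k₂)·C_A^1.5 ⇒ C_A = (S·k₂/k₁)^(1/1.5).
= (0.169×0.530/3.79)^(0.6667) = (0.02363)^(0.6667) = 0.0824 mol/dm³.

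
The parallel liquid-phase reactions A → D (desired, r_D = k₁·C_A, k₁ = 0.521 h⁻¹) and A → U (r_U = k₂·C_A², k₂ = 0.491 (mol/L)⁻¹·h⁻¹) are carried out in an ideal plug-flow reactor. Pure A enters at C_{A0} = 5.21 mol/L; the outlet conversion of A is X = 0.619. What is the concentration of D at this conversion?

0.766 mol/L

C_A = C_{A0}(1−X) = 1.985 mol/L.
Along a PFR/batch, dC_D/dC_A = −r_D/(r_D+r_U) = −k₁/(k₁+k₂·C_A).
Integrating from C_{A0} to C_A: C_D = (0.521/0.491)·ln[(0.521+0.491·5.21)/(0.521+0.491·1.99)] = 1.061·ln(3.079/1.496) = 0.7662 mol/L.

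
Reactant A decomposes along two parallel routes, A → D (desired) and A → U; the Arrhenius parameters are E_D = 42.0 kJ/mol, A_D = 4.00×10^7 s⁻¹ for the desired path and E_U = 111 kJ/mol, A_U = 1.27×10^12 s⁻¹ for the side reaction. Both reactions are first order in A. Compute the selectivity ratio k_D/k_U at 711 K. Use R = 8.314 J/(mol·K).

k_D/k_U = (A_D/A_U)·exp[−(E_D−E_U)/(RT)] = (A_D/A_U)·exp[(E_U−E_D)/(RT)].
(E_U−E_D)/(RT) = (111−42.0)×10³/(8.314×711) = 69000/5911 = 11.67.
k_D/k_U = (4.00×10^7/1.27×10^12)·exp(11.67) = 3.150×10^-5 × 1.173×10^5 = 3.70.
Since E_D < E_U, lowering the temperature improves selectivity toward D.

3.70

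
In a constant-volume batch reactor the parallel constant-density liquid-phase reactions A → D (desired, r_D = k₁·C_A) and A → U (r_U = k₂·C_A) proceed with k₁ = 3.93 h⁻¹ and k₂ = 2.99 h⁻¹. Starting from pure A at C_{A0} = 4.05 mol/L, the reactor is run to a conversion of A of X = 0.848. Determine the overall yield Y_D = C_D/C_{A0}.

0.482

C_A = C_{A0}(1−X) = 0.6156 mol/L.
Both paths are first order in A, so the instantaneous fraction to D is constant: dC_D/d(−C_A) = k₁/(k₁+k₂) = 0.5679.
C_D = 0.5679·(C_{A0}−C_A) = 0.5679×3.434 = 1.95 mol/L.
Y_D = C_D/C_{A0} = 1.950/4.05 = 0.482.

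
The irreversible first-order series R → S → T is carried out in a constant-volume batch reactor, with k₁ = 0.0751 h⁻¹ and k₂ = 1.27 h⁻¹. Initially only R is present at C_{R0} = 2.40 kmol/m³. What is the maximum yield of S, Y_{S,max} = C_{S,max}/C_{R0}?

Evaluating C_S at t_opt = ln(k₂/k₁)/(k₂−k₁) gives C_{S,max}/C_{R0} = (k₁/k₂)^[k₂/(k₂−k₁)].
= (0.0751/1.27)^(1.27/(1.27−0.0751)) = (0.05913)^(1.063) = 0.04950.

0.0495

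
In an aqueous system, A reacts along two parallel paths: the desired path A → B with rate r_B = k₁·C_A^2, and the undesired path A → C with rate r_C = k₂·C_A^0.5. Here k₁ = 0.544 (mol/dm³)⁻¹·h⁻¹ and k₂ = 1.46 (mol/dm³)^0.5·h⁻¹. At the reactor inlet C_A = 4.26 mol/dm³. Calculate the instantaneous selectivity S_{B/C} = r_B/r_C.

3.28

S_{B/C} = r_B/r_C = (k₁·C_A^2)/(k₂·C_A^0.5) = (k₁/k₂)·C_A^1.5.
= (0.544×4.260^2) / (1.46×4.260^0.5) = 9.872/3.013 = 3.28.
Since the desired path is higher order in A, keeping C_A high (PFR or concentrated feed) favours B.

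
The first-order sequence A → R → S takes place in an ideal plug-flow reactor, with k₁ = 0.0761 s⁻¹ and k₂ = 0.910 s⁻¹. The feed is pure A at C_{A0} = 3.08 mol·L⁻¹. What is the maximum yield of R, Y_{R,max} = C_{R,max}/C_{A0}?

Evaluating C_R at τ_opt = ln(k₂/k₁)/(k₂−k₁) gives C_{R,max}/C_{A0} = (k₁/k₂)^[k₂/(k₂−k₁)].
= (0.0761/0.910)^(0.910/(0.910−0.0761)) = (0.08363)^(1.091) = 0.06668.

0.0667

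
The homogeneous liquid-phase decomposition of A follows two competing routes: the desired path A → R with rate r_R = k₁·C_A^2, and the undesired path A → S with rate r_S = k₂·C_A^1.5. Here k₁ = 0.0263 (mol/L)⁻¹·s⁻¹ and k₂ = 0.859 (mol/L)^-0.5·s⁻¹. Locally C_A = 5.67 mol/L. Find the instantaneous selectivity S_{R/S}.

S_{R/S} = r_R/r_S = (k₁·C_A^2)/(k₂·C_A^1.5) = (k₁/k₂)·C_A^0.5.
= (0.0263×5.670^2) / (0.859×5.670^1.5) = 0.8455/11.60 = 0.0729.
Since the desired path is higher order in A, keeping C_A high (PFR or concentrated feed) favours R.

0.0729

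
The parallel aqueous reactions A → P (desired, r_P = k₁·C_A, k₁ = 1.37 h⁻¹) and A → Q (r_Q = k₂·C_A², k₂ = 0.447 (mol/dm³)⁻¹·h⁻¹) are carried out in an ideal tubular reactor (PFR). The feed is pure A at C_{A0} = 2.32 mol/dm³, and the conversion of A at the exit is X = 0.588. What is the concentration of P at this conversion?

C_A = C_{A0}(1−X) = 0.9558 mol/dm³.
Along a PFR/batch, dC_P/dC_A = −r_P/(r_P+r_Q) = −k₁/(k₁+k₂·C_A).
Integrating from C_{A0} to C_A: C_P = (1.37/0.447)·ln[(1.37+0.447·2.32)/(1.37+0.447·0.956)] = 3.065·ln(2.407/1.797) = 0.8954 mol/dm³.

0.895 mol/dm³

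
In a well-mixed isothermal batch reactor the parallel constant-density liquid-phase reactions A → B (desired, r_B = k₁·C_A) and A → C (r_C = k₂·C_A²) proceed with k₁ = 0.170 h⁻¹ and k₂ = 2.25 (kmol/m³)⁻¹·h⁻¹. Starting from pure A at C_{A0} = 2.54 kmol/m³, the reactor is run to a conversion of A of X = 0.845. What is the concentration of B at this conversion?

C_A = C_{A0}(1−X) = 0.3937 kmol/m³.
Along a PFR/batch, dC_B/dC_A = −r_B/(r_B+r_C) = −k₁/(k₁+k₂·C_A).
Integrating from C_{A0} to C_A: C_B = (0.170/2.25)·ln[(0.170+2.25·2.54)/(0.170+2.25·0.394)] = 0.07556·ln(5.885/1.056) = 0.1298 kmol/m³.

0.130 kmol/m³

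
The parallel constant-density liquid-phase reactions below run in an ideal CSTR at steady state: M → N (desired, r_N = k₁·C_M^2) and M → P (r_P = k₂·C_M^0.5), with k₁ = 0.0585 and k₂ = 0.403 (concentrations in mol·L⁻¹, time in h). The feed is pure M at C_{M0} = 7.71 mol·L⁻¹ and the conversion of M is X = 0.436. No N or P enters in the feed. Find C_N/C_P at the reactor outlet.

Exit C_M = C_{M0}(1−X) = 7.71×0.564 = 4.348 mol·L⁻¹.
A CSTR operates uniformly at the exit composition, giving r_N = 1.106 and r_P = 0.8404 (each k·C_M^n at C_M = 4.348).
Overall selectivity = C_N/C_P = r_Nτ/(r_Pτ) = r_N/r_P = 1.32.

1.32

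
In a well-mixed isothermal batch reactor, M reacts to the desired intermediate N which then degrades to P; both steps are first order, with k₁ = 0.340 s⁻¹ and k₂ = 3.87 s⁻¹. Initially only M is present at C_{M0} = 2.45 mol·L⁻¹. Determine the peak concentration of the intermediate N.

0.170 mol·L⁻¹

For a first-order series the maximum intermediate yield is C_{N,max}/C_{M0} = (k₁/k₂)^[k₂/(k₂−k₁)].
= (0.340/3.87)^(3.87/(3.87−0.340)) = (0.08786)^(1.096) = 0.06951.
C_{N,max} = 0.06951×2.45 = 0.170 mol·L⁻¹.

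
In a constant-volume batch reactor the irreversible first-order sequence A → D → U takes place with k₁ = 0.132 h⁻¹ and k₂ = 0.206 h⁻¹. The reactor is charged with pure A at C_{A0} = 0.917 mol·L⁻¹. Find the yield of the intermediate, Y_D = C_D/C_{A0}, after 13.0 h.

Solving the coupled first-order balances gives C_D(t) = [k₁/(k₂−k₁)]·C_{A0}·(e^(−k₁t) − e^(−k₂t)).
e^(−k₁t) = e^(−0.132×13.0) = e^(−1.716) = 0.1798; e^(−k₂t) = e^(−2.678) = 0.06870.
C_D = 0.132×0.917/(0.206−0.132) × (0.1798−0.06870) = 1.636×0.1111 = 0.1817 mol·L⁻¹.
Y_D = C_D/C_{A0} = 0.1817/0.917 = 0.198.

0.198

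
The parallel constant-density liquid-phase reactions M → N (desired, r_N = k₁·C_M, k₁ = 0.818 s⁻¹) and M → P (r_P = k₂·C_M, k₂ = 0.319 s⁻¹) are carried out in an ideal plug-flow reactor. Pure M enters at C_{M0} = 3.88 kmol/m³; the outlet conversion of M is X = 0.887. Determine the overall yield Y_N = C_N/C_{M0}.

C_M = C_{M0}(1−X) = 0.4384 kmol/m³.
Both paths are first order in M, so the instantaneous fraction to N is constant: dC_N/d(−C_M) = k₁/(k₁+k₂) = 0.7194.
C_N = 0.7194·(C_{M0}−C_M) = 0.7194×3.442 = 2.48 kmol/m³.
Y_N = C_N/C_{M0} = 2.476/3.88 = 0.638.

0.638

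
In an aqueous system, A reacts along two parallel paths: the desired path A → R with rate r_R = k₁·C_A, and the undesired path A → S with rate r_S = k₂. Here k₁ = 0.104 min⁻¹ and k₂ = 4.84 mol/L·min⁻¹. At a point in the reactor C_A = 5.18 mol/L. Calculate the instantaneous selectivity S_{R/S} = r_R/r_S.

S_{R/S} = r_R/r_S = (k₁·C_A)/(k₂) = (k₁/k₂)·C_A.
= (0.104×5.180) / (4.84) = 0.5387/4.840 = 0.111.

0.111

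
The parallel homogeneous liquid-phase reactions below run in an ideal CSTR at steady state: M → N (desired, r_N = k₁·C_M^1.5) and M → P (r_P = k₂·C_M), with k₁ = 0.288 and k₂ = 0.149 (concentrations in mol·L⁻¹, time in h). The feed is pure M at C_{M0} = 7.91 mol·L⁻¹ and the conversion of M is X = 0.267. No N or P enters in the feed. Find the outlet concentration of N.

Exit C_M = C_{M0}(1−X) = 7.91×0.733 = 5.798 mol·L⁻¹.
A CSTR operates uniformly at the exit composition, giving r_N = 4.021 and r_P = 0.8639 (each k·C_M^n at C_M = 5.798).
Fraction of consumed M going to N: r_N/(r_N+r_P) = 0.8231.
C_N = 0.8231·C_{M0}·X = 0.8231×7.91×0.267 = 1.74 mol·L⁻¹.

1.74 mol·L⁻¹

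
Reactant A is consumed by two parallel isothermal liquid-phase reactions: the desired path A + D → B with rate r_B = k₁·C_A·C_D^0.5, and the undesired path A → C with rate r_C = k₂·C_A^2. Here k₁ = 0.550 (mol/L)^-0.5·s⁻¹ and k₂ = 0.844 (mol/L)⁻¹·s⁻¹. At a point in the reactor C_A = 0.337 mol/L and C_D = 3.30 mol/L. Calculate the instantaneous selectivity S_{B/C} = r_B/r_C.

3.51

S_{B/C} = r_B/r_C = (k₁·C_A·C_D^0.5)/(k₂·C_A^2) = (k₁/k₂)·C_A⁻¹·C_D^0.5.
= (0.550×0.3370×3.300^0.5) / (0.844×0.3370^2) = 0.3367/0.09585 = 3.51.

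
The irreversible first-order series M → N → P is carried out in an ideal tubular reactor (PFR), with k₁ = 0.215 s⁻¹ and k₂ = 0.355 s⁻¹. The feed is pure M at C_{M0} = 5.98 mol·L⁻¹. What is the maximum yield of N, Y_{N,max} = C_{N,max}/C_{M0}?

For a first-order series the maximum intermediate yield is C_{N,max}/C_{M0} = (k₁/k₂)^[k₂/(k₂−k₁)].
= (0.215/0.355)^(0.355/(0.355−0.215)) = (0.6056)^(2.536) = 0.2804.

0.280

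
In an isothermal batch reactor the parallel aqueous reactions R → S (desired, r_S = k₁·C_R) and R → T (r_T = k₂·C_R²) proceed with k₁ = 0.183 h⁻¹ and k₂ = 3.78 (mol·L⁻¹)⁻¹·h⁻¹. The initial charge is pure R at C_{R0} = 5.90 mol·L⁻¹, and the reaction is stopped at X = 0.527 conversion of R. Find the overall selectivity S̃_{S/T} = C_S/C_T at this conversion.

0.0117

C_R = C_{R0}(1−X) = 2.791 mol·L⁻¹.
Along a PFR/batch, dC_S/dC_R = −r_S/(r_S+r_T) = −k₁/(k₁+k₂·C_R).
Integrating from C_{R0} to C_R: C_S = (0.183/3.78)·ln[(0.183+3.78·5.90)/(0.183+3.78·2.79)] = 0.04841·ln(22.48/10.73) = 0.03581 mol·L⁻¹.
C_T = (C_{R0}−C_R)−C_S = 3.073 mol·L⁻¹; S̃_{S/T} = 0.03581/3.073 = 0.0117.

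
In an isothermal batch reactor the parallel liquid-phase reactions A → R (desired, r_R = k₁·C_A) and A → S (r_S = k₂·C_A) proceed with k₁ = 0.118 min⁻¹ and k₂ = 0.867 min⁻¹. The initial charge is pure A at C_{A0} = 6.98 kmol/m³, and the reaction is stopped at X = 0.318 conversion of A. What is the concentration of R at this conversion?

C_A = C_{A0}(1−X) = 4.760 kmol/m³.
Both paths are first order in A, so the instantaneous fraction to R is constant: dC_R/d(−C_A) = k₁/(k₁+k₂) = 0.1198.
C_R = 0.1198·(C_{A0}−C_A) = 0.1198×2.220 = 0.266 kmol/m³.

0.266 kmol/m³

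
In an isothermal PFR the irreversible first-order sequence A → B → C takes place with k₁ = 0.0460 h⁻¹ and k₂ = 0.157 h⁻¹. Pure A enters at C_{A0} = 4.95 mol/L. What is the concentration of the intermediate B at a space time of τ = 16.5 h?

For first-order series with pure A initially, C_B(τ) = k₁C_{A0}/(k₂−k₁)·(e^(−k₁τ) − e^(−k₂τ)).
e^(−k₁τ) = e^(−0.0460×16.5) = e^(−0.7590) = 0.4681; e^(−k₂τ) = e^(−2.591) = 0.07498.
C_B = 0.0460×4.95/(0.157−0.0460) × (0.4681−0.07498) = 2.051×0.3932 = 0.8065 mol/L.

0.806 mol/L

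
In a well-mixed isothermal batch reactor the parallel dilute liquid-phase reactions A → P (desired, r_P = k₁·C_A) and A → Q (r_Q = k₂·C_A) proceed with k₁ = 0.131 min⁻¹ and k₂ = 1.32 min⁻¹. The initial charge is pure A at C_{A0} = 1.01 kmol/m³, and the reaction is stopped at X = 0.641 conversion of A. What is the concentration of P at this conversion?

0.0584 kmol/m³

C_A = C_{A0}(1−X) = 0.3626 kmol/m³.
Both paths are first order in A, so the instantaneous fraction to P is constant: dC_P/d(−C_A) = k₁/(k₁+k₂) = 0.09028.
C_P = 0.09028·(C_{A0}−C_A) = 0.09028×0.6474 = 0.0584 kmol/m³.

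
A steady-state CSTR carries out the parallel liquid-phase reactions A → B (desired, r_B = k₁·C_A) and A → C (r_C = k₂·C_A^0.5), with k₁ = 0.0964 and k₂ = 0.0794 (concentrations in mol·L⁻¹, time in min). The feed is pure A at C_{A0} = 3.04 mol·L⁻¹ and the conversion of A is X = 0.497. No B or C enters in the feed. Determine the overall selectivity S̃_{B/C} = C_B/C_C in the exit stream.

1.50

Exit C_A = C_{A0}(1−X) = 3.04×0.503 = 1.529 mol·L⁻¹.
Rates in a CSTR are evaluated at the outlet concentration: r_B = 0.0964×1.529 = 0.1474, r_C = 0.0794×1.529^0.5 = 0.09818.
Overall selectivity = C_B/C_C = r_Bτ/(r_Cτ) = r_B/r_C = 1.50.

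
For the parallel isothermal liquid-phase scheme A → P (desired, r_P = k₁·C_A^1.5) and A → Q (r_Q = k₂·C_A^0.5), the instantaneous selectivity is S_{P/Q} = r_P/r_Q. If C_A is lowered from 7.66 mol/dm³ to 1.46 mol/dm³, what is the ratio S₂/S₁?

S_{P/Q} = (k₁/k₂)·C_A, so S₂/S₁ = (C_{A,2}/C_{A,1}).
= 1.46/7.66 = 0.191.
Selectivity toward P falls as C_A falls — high-concentration operation is favoured.

0.191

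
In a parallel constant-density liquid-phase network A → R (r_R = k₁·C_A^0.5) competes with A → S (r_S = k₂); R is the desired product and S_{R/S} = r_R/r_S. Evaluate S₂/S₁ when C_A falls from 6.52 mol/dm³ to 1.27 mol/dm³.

0.441

S_{R/S} = (k₁/k₂)·C_A^0.5, so S₂/S₁ = (C_{A,2}/C_{A,1})^0.5.
= (1.27/6.52)^0.5 = (0.1948)^0.5 = 0.441.
Selectivity toward R falls as C_A falls — high-concentration operation is favoured.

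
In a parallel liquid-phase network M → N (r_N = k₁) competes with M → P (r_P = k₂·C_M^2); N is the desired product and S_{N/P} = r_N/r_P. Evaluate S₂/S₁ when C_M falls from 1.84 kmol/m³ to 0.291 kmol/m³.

40.0

S_{N/P} = (k₁/k₂)·C_M^-2, so S₂/S₁ = (C_{M,2}/C_{M,1})^-2.
= (0.291/1.84)^(-2) = (0.1582)^(-2) = 40.0.
Selectivity toward N rises as C_M falls — low-concentration operation is favoured.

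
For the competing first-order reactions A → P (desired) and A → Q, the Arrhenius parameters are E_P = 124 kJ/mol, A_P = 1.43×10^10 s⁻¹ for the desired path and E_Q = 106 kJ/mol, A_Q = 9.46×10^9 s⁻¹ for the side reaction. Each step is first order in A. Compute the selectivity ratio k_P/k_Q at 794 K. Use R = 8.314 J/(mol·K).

With equal orders, S_{P/Q} = k_P/k_Q = (A_P/A_Q)·exp[(E_Q−E_P)/(RT)].
(E_Q−E_P)/(RT) = (106−124)×10³/(8.314×794) = -18000/6601 = -2.727.
k_P/k_Q = (1.43×10^10/9.46×10^9)·exp(-2.727) = 1.512 × 0.06543 = 0.0989.

0.0989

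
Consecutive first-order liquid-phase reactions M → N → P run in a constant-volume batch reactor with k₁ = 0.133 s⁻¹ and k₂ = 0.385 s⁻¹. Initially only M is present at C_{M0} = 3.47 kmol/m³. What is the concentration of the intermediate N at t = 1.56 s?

For first-order series with pure M initially, C_N(t) = k₁C_{M0}/(k₂−k₁)·(e^(−k₁t) − e^(−k₂t)).
e^(−k₁t) = e^(−0.133×1.56) = e^(−0.2075) = 0.8126; e^(−k₂t) = e^(−0.6006) = 0.5485.
C_N = 0.133×3.47/(0.385−0.133) × (0.8126−0.5485) = 1.831×0.2641 = 0.4838 kmol/m³.

0.484 kmol/m³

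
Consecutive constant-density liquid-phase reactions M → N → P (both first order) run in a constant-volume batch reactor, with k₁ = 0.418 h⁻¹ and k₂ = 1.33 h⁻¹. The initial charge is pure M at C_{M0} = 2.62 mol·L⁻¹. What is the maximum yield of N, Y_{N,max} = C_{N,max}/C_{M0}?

0.185

At the optimum, C_{N,max}/C_{M0} = (k₁/k₂)^[k₂/(k₂−k₁)].
= (0.418/1.33)^(1.33/(1.33−0.418)) = (0.3143)^(1.458) = 0.1849.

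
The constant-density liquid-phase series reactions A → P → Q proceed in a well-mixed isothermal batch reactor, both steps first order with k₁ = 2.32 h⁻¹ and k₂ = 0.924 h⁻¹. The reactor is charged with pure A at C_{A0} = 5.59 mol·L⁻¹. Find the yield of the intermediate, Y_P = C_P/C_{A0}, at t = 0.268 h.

For first-order series with pure A initially, C_P(t) = k₁C_{A0}/(k₂−k₁)·(e^(−k₁t) − e^(−k₂t)).
e^(−k₁t) = e^(−2.32×0.268) = e^(−0.6218) = 0.5370; e^(−k₂t) = e^(−0.2476) = 0.7806.
C_P = 2.32×5.59/(0.924−2.32) × (0.5370−0.7806) = (-9.290)×(-0.2436) = 2.263 mol·L⁻¹.
Y_P = C_P/C_{A0} = 2.263/5.59 = 0.405.

0.405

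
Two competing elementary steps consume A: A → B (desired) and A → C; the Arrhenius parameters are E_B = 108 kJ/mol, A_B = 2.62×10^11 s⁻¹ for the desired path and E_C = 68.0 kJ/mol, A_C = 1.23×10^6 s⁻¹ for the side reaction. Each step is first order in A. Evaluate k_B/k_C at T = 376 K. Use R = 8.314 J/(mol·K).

With equal orders, S_{B/C} = k_B/k_C = (A_B/A_C)·exp[(E_C−E_B)/(RT)].
(E_C−E_B)/(RT) = (68.0−108)×10³/(8.314×376) = -40000/3126 = -12.80.
k_B/k_C = (2.62×10^11/1.23×10^6)·exp(-12.80) = 2.130×10^5 × 2.773×10^-6 = 0.591.

0.591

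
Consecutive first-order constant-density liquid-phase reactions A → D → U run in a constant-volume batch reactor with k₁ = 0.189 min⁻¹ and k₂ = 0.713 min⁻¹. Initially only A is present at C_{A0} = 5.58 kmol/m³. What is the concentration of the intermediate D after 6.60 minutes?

0.560 kmol/m³

For first-order series with pure A initially, C_D(t) = k₁C_{A0}/(k₂−k₁)·(e^(−k₁t) − e^(−k₂t)).
e^(−k₁t) = e^(−0.189×6.60) = e^(−1.247) = 0.2873; e^(−k₂t) = e^(−4.706) = 0.009043.
C_D = 0.189×5.58/(0.713−0.189) × (0.2873−0.009043) = 2.013×0.2782 = 0.5599 kmol/m³.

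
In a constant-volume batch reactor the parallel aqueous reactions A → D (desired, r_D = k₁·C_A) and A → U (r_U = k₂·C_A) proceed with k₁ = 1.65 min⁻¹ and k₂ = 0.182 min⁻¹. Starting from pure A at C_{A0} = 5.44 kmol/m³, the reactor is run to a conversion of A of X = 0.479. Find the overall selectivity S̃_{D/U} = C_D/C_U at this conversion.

9.07

C_A = C_{A0}(1−X) = 2.834 kmol/m³.
Both paths are first order in A, so the instantaneous fraction to D is constant: dC_D/d(−C_A) = k₁/(k₁+k₂) = 0.9007.
C_D = 0.9007·(C_{A0}−C_A) = 0.9007×2.606 = 2.35 kmol/m³.
C_U = (C_{A0}−C_A)−C_D = 0.2589 kmol/m³; S̃_{D/U} = 2.347/0.2589 = 9.07.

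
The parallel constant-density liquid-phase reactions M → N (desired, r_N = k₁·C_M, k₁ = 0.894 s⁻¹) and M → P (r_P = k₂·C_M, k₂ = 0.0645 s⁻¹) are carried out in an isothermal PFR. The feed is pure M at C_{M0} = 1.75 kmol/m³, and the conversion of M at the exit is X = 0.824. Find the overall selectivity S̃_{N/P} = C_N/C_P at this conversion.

13.9

C_M = C_{M0}(1−X) = 0.3080 kmol/m³.
Both paths are first order in M, so the instantaneous fraction to N is constant: dC_N/d(−C_M) = k₁/(k₁+k₂) = 0.9327.
C_N = 0.9327·(C_{M0}−C_M) = 0.9327×1.442 = 1.34 kmol/m³.
C_P = (C_{M0}−C_M)−C_N = 0.09704 kmol/m³; S̃_{N/P} = 1.345/0.09704 = 13.9.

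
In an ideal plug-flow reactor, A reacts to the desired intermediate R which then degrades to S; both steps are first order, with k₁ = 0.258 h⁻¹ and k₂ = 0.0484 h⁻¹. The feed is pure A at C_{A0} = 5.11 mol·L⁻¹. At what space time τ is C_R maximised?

The intermediate peaks when r₁ = r₂, i.e. k₁e^(−k₁τ) = k₂e^(−k₂τ), giving τ_opt = ln(k₂/k₁)/(k₂−k₁).
= ln(0.0484/0.258)/(0.0484−0.258) = ln(0.1876)/-0.2096 = -1.673/-0.2096 = 7.98 h.

7.98 h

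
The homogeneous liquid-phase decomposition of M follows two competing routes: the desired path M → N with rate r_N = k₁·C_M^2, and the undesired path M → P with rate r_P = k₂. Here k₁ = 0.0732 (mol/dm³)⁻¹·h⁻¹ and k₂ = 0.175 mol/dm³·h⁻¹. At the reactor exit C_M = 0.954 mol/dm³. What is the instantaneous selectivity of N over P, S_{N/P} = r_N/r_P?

0.381

S_{N/P} = r_N/r_P = (k₁·C_M^2)/(k₂) = (k₁/k₂)·C_M^2.
= (0.0732×0.9540^2) / (0.175) = 0.06662/0.1750 = 0.381.
Since the desired path is higher order in M, keeping C_M high (PFR or concentrated feed) favours N.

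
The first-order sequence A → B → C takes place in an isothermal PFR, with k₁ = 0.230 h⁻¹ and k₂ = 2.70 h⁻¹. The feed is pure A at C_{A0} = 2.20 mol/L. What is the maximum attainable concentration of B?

0.149 mol/L

For a first-order series the maximum intermediate yield is C_{B,max}/C_{A0} = (k₁/k₂)^[k₂/(k₂−k₁)].
= (0.230/2.70)^(2.70/(2.70−0.230)) = (0.08519)^(1.093) = 0.06773.
C_{B,max} = 0.06773×2.20 = 0.149 mol/L.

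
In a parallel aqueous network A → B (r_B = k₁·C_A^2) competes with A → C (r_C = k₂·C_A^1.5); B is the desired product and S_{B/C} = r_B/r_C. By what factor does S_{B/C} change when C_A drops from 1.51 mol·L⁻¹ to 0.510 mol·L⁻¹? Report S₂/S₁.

S_{B/C} = (k₁/k₂)·C_A^0.5, so S₂/S₁ = (C_{A,2}/C_{A,1})^0.5.
= (0.510/1.51)^0.5 = (0.3377)^0.5 = 0.581.
Selectivity toward B falls as C_A falls — high-concentration operation is favoured.

0.581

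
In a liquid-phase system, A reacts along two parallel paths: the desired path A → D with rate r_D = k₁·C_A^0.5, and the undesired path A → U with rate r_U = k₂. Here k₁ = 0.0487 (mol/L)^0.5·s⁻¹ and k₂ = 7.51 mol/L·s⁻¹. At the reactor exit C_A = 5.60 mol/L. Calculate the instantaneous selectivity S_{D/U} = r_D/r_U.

S_{D/U} = r_D/r_U = (k₁·C_A^0.5)/(k₂) = (k₁/k₂)·C_A^0.5.
= (0.0487×5.600^0.5) / (7.51) = 0.1152/7.510 = 0.0153.

0.0153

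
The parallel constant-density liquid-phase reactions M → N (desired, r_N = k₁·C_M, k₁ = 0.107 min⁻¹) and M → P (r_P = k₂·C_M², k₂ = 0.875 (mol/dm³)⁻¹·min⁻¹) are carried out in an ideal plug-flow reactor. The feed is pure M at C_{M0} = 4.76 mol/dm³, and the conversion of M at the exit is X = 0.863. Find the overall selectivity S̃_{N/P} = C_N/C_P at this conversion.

C_M = C_{M0}(1−X) = 0.6521 mol/dm³.
Along a PFR/batch, dC_N/dC_M = −r_N/(r_N+r_P) = −k₁/(k₁+k₂·C_M).
Integrating from C_{M0} to C_M: C_N = (0.107/0.875)·ln[(0.107+0.875·4.76)/(0.107+0.875·0.652)] = 0.1223·ln(4.272/0.6776) = 0.2252 mol/dm³.
C_P = (C_{M0}−C_M)−C_N = 3.883 mol/dm³; S̃_{N/P} = 0.2252/3.883 = 0.0580.

0.0580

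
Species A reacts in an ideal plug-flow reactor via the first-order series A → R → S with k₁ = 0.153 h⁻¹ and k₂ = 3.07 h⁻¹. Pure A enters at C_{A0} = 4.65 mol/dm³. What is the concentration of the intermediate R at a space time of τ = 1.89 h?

0.182 mol/dm³

The intermediate concentration in a first-order A→B→C sequence is C_R = k₁C_{A0}(e^(−k₁τ) − e^(−k₂τ))/(k₂−k₁).
e^(−k₁τ) = e^(−0.153×1.89) = e^(−0.2892) = 0.7489; e^(−k₂τ) = e^(−5.802) = 0.003021.
C_R = 0.153×4.65/(3.07−0.153) × (0.7489−0.003021) = 0.2439×0.7459 = 0.1819 mol/dm³.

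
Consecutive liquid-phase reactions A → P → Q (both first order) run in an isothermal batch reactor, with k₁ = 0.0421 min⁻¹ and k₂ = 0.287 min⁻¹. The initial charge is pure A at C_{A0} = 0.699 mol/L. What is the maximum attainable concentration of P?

For a first-order series the maximum intermediate yield is C_{P,max}/C_{A0} = (k₁/k₂)^[k₂/(k₂−k₁)].
= (0.0421/0.287)^(0.287/(0.287−0.0421)) = (0.1467)^(1.172) = 0.1055.
C_{P,max} = 0.1055×0.699 = 0.0737 mol/L.

0.0737 mol/L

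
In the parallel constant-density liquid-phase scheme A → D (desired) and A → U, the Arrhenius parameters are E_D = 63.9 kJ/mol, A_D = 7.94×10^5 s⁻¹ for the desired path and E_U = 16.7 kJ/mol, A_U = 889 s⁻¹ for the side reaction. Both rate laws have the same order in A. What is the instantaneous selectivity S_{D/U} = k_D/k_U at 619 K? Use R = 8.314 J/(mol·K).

k_D/k_U = (A_D/A_U)·exp[−(E_D−E_U)/(RT)] = (A_D/A_U)·exp[(E_U−E_D)/(RT)].
(E_U−E_D)/(RT) = (16.7−63.9)×10³/(8.314×619) = -47200/5146 = -9.172.
k_D/k_U = (7.94×10^5/889)·exp(-9.172) = 893.1 × 1.040×10^-4 = 0.0928.
Since E_D > E_U, raising the temperature improves selectivity toward D.

0.0928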